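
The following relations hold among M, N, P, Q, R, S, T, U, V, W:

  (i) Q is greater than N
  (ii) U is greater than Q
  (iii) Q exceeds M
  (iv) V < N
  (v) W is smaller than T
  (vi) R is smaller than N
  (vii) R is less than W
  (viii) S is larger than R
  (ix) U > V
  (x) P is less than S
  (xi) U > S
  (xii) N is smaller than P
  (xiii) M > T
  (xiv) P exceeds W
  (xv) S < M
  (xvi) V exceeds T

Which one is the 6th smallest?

The consecutive relations fix a unique order: R < W < T < V < N < P < S < M < Q < U.
Counting 6 from the smallest end gives P.

P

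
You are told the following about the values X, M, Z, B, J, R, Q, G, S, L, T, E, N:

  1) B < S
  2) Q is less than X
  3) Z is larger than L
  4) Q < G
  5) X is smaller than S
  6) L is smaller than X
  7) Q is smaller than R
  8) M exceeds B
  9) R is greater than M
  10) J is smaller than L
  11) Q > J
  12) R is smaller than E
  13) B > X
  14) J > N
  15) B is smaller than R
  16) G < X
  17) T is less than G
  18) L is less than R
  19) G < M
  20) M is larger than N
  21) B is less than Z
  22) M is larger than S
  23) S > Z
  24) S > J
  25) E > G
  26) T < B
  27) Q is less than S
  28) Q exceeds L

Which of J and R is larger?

Link the given pairs in sequence: J < L; L < Q; Q < G; G < X; X < B; B < Z; Z < S; S < M; M < R.
Chaining these gives J < L < Q < G < X < B < Z < S < M < R.
So J < R; R is the larger of the two.

R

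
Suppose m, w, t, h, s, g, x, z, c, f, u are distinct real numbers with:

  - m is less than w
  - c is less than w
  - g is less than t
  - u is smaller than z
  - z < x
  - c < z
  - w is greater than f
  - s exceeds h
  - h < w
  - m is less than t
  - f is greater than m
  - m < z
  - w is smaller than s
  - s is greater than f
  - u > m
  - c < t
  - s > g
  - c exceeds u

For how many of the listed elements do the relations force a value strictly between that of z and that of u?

The relations place u below z. An element lies strictly between them when it is forced above u and also forced below z.
Above u: {c, t, w, x, s}. Below z: {m, c}.
Intersection: {c} — 1.

1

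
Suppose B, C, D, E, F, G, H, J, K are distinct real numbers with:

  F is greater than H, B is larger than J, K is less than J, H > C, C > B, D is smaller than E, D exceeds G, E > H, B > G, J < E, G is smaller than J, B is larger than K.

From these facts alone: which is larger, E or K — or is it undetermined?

K < J and J < B give K < B.
With B < C: K < J < B < C.
Then C < H extends the chain to H.
Then H < E extends the chain to E.
So E is larger.

E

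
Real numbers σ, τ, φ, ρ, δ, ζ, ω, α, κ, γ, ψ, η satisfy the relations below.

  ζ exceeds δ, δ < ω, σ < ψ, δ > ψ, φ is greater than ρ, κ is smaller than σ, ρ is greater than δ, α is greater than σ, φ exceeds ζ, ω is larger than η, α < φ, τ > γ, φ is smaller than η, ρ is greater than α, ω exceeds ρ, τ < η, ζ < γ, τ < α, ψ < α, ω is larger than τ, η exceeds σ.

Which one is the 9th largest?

δ

Piecing the relations together gives one ordering: κ < σ < ψ < δ < ζ < γ < τ < α < ρ < φ < η < ω.
The 9th largest is δ.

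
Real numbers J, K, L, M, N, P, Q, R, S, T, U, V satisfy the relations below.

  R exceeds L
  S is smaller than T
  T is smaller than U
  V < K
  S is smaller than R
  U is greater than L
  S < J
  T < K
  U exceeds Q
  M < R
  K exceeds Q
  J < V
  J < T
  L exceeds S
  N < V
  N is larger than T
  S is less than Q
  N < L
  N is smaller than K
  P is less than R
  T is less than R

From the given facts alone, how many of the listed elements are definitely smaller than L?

4

Directly below L: S, N.
One step further: T (3 so far).
One step further: J (4 so far).
Nothing else is reachable below L; 4 in all.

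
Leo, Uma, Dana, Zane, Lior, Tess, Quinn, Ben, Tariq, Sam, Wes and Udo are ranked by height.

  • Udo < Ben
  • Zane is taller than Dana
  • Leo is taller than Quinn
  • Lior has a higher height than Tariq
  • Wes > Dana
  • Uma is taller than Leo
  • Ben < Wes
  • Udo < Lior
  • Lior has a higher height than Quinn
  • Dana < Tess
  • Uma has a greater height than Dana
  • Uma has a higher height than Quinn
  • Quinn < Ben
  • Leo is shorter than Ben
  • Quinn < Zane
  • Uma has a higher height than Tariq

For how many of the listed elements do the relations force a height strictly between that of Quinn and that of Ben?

1

The relations place Quinn below Ben. An element lies strictly between them when it is forced above Quinn and also forced below Ben.
Above Quinn: {Leo, Uma, Wes, Zane, Lior}. Below Ben: {Leo, Udo}.
Intersection: {Leo} — 1.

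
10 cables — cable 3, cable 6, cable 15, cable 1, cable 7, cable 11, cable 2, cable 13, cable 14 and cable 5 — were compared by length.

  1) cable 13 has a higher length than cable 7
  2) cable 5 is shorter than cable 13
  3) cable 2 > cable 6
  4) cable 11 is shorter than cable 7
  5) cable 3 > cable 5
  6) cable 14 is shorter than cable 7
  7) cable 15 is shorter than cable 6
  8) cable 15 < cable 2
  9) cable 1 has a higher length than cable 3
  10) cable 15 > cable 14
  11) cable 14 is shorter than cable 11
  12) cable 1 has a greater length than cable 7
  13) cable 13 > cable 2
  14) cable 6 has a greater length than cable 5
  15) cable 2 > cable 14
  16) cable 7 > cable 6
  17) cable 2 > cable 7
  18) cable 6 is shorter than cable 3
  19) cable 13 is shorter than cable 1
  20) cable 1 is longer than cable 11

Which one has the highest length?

cable 14 is not greatest since cable 14 < cable 15; cable 15 is not greatest since cable 15 < cable 6; cable 5 is not greatest since cable 5 < cable 3; cable 11 is not greatest since cable 11 < cable 1; cable 6 is not greatest since cable 6 < cable 7; cable 3 is not greatest since cable 3 < cable 1; cable 7 is not greatest since cable 7 < cable 13; cable 2 is not greatest since cable 2 < cable 13; cable 13 is not greatest since cable 13 < cable 1.
Only cable 1 has nothing above it, so cable 1 is the highest length.

cable 1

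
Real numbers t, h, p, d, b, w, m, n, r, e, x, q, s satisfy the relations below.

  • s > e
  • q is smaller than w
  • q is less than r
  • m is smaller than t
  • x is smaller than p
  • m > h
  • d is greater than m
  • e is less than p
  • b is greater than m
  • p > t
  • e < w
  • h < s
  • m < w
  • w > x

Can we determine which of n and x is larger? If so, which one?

undetermined

Following every chain through n: nothing is chained to n.
x is not reached, and no chain runs the other way from x to n.
So the given relations leave the order of n and x undetermined.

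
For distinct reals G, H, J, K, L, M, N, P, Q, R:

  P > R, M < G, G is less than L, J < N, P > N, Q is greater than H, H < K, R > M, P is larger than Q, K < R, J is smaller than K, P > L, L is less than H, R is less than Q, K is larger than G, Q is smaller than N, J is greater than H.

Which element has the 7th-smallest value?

Chaining the given pairs: M < G < L < H < J < K < R < Q < N < P.
The 7th smallest is R.

R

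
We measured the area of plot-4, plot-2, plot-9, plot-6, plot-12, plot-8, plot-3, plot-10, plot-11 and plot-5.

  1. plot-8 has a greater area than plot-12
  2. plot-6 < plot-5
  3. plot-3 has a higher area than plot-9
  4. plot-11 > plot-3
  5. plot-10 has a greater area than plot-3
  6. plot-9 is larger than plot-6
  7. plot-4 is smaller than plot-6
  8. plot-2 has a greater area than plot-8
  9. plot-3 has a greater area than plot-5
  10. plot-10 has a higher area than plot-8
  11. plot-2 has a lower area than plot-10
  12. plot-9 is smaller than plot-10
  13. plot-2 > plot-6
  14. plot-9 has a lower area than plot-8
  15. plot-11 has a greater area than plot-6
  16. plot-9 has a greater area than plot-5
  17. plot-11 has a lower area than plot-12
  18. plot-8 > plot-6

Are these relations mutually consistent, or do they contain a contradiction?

Every relation is compatible with plot-4 < plot-6 < plot-5 < plot-9 < plot-3 < plot-11 < plot-12 < plot-8 < plot-2 < plot-10; the set is consistent.

consistent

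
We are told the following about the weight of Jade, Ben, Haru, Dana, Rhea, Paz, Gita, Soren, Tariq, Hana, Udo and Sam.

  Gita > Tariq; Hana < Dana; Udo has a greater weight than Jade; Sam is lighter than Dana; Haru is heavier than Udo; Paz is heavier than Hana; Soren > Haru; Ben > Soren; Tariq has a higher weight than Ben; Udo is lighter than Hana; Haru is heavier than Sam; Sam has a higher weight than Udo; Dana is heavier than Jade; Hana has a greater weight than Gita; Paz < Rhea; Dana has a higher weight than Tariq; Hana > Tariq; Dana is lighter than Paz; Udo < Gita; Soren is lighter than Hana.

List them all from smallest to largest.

The consecutive links are each given: Jade < Udo; Udo < Sam; Sam < Haru; Haru < Soren; Soren < Ben; Ben < Tariq; Tariq < Gita; Gita < Hana; Hana < Dana; Dana < Paz; Paz < Rhea.

Jade < Udo < Sam < Haru < Soren < Ben < Tariq < Gita < Hana < Dana < Paz < Rhea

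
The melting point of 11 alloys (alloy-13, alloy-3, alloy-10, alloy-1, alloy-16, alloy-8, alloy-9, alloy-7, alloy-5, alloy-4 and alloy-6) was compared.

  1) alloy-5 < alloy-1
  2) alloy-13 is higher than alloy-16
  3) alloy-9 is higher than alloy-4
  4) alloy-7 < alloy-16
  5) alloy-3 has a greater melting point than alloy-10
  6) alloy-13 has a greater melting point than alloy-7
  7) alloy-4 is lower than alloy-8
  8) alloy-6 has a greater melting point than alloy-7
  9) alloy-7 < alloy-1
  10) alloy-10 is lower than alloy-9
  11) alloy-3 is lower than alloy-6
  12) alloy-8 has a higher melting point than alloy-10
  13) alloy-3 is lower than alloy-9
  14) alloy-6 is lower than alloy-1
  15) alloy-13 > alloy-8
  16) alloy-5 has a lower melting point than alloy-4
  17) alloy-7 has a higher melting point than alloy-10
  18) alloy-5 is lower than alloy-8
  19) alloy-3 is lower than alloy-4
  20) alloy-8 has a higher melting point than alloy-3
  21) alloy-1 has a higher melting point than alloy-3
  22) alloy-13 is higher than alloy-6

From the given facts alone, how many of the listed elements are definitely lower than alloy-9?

From alloy-9 the given relations immediately reach alloy-10, alloy-3, alloy-4.
From those, alloy-5 — 4 in total.
No other element is forced below alloy-9 by the given relations, so the count is 4.

4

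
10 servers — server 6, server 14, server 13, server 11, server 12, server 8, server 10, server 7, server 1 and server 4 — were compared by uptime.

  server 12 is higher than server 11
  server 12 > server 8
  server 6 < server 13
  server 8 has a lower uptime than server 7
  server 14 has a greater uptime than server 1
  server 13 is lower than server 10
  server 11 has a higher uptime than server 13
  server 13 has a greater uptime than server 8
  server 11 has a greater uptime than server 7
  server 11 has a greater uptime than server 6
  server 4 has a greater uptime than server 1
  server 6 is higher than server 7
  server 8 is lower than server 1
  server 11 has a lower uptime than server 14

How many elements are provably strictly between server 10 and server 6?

1

Chaining upward from server 6 reaches: server 13, server 11, server 12, server 14.
Chaining downward from server 10 reaches: server 8, server 7, server 13.
Strictly between server 6 and server 10 are those in both lists: server 13 — 1 element.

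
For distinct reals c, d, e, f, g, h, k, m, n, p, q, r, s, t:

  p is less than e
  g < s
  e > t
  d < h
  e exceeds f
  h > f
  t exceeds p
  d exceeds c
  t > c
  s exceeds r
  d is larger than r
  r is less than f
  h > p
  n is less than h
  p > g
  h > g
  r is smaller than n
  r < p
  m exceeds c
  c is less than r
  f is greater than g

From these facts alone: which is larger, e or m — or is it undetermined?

Following every chain through e: below e we get c, g, r, f, p, t.
m is not reached, and no chain runs the other way from m to e.
So the given relations leave the order of e and m undetermined.

undetermined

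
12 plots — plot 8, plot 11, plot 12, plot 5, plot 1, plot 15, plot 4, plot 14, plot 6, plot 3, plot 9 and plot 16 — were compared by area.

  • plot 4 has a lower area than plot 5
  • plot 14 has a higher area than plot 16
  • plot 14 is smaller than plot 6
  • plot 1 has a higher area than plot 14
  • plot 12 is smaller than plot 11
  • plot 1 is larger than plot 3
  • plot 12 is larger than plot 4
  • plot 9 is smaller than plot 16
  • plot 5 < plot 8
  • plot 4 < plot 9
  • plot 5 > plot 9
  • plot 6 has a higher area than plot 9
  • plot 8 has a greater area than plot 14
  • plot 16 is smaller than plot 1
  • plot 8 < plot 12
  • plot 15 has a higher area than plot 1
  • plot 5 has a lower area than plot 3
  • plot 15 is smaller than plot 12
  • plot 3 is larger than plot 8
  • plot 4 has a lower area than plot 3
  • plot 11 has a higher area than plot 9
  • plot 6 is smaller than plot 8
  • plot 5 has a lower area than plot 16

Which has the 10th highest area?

plot 5

The consecutive relations fix a unique order: plot 4 < plot 9 < plot 5 < plot 16 < plot 14 < plot 6 < plot 8 < plot 3 < plot 1 < plot 15 < plot 12 < plot 11.
Counting 10 from the largest end gives plot 5.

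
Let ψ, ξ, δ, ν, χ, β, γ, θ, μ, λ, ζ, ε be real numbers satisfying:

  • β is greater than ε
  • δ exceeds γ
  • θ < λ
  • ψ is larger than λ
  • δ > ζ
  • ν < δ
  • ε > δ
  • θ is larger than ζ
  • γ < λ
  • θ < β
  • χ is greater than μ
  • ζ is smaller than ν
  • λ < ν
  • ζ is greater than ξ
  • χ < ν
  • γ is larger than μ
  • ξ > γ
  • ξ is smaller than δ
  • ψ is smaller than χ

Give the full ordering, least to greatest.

The consecutive links are each given: μ < γ; γ < ξ; ξ < ζ; ζ < θ; θ < λ; λ < ψ; ψ < χ; χ < ν; ν < δ; δ < ε; ε < β.

μ < γ < ξ < ζ < θ < λ < ψ < χ < ν < δ < ε < β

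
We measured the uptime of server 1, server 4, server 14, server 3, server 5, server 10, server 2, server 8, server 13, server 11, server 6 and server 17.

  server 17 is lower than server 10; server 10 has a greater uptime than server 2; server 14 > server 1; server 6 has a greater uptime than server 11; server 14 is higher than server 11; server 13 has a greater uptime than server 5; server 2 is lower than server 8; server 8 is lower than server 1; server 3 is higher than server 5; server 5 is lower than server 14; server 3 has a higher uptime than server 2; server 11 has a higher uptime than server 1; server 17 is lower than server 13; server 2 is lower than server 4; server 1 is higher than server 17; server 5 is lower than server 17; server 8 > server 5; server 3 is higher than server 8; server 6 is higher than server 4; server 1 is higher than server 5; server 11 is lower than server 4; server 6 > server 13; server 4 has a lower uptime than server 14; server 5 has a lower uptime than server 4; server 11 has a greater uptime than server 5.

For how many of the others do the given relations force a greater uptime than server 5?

10

Directly above server 5: server 17, server 13, server 8, server 1, server 11, server 4, server 3, server 14.
One step further: server 10, server 6 (10 so far).
No other element is forced above server 5 by the given relations, so the count is 10.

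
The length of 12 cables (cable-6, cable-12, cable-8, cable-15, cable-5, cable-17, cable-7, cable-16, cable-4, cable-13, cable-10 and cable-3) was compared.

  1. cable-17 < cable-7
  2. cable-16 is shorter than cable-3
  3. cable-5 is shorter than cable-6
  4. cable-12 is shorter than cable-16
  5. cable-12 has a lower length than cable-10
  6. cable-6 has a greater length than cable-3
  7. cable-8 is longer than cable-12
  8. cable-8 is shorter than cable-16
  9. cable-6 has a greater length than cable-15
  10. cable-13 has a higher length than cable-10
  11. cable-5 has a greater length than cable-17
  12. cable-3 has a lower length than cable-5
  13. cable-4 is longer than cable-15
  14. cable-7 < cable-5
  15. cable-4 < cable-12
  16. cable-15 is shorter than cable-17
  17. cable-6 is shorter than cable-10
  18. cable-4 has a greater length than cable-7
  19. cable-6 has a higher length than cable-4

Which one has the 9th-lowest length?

Piecing the relations together gives one ordering: cable-15 < cable-17 < cable-7 < cable-4 < cable-12 < cable-8 < cable-16 < cable-3 < cable-5 < cable-6 < cable-10 < cable-13.
The 9th smallest is cable-5.

cable-5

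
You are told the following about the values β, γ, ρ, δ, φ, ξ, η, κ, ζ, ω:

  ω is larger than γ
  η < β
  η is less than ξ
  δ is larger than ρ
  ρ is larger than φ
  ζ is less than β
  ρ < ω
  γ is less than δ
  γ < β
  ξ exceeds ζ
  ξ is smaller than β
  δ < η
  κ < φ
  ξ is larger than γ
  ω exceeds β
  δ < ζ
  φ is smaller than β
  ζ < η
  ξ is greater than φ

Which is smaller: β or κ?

κ < φ and φ < ρ give κ < ρ.
Then ρ < δ extends the chain to δ.
With δ < ζ: κ < φ < ρ < δ < ζ.
Then ζ < η extends the chain to η.
With η < ξ: κ < φ < ρ < δ < ζ < η < ξ.
With ξ < β: κ < φ < ρ < δ < ζ < η < ξ < β.
So κ < β; κ is the smaller of the two.

κ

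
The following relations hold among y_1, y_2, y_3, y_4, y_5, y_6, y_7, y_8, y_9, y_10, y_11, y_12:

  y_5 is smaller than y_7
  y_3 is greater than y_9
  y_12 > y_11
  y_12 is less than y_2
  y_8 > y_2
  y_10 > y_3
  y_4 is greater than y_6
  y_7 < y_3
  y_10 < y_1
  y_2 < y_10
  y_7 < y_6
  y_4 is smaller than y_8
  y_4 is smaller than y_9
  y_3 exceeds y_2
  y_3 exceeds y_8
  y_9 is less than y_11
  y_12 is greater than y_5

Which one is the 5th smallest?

Chaining the given pairs: y_5 < y_7 < y_6 < y_4 < y_9 < y_11 < y_12 < y_2 < y_8 < y_3 < y_10 < y_1.
Counting 5 from the smallest end gives y_9.

y_9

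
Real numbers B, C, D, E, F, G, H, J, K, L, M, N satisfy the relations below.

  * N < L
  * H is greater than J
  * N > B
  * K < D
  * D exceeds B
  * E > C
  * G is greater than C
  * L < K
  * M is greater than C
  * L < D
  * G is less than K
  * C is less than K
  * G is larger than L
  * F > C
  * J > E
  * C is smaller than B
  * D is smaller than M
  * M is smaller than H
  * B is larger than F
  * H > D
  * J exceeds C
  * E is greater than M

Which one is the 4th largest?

Chaining the given pairs: C < F < B < N < L < G < K < D < M < E < J < H.
The 4th largest is M.

M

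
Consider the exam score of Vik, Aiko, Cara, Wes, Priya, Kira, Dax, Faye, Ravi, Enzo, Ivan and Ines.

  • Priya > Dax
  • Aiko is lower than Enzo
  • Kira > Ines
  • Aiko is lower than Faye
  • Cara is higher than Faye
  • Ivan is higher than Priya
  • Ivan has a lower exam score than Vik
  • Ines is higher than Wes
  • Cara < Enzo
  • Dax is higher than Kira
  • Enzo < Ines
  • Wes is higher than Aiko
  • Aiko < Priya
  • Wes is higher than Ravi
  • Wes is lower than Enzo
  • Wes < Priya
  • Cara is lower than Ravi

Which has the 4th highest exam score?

Dax

The consecutive relations fix a unique order: Aiko < Faye < Cara < Ravi < Wes < Enzo < Ines < Kira < Dax < Priya < Ivan < Vik.
The 4th largest is Dax.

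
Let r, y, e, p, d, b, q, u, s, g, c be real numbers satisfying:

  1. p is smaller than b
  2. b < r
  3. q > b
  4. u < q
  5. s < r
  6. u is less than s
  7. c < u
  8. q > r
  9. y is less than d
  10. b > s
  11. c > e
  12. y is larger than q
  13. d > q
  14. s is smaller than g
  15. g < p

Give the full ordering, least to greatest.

The consecutive links are each given: e < c; c < u; u < s; s < g; g < p; p < b; b < r; r < q; q < y; y < d.

e < c < u < s < g < p < b < r < q < y < d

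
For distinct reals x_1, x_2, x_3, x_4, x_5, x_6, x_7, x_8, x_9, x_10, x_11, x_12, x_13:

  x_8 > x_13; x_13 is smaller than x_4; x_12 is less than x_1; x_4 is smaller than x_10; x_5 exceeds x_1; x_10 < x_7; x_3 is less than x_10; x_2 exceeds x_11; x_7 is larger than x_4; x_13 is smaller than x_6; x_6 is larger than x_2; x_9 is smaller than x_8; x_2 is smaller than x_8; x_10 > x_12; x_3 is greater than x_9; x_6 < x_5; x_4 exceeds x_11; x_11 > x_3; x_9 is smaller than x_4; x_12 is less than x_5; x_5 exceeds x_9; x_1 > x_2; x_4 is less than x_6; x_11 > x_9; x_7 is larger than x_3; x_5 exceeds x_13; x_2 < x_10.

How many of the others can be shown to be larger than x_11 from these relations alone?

8

From x_11 the given relations immediately reach x_2, x_4.
From those, x_8, x_1, x_10, x_6, x_7 — 7 in total.
From those, x_5 — 8 in total.
Nothing else is reachable above x_11; 8 in all.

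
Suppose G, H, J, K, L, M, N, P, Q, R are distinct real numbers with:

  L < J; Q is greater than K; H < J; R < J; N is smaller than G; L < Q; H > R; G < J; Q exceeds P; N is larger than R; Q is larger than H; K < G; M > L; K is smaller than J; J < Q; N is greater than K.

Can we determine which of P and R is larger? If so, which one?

undetermined

Following every chain through R: above R we get N, H, G, J, Q.
P is not reached, and no chain runs the other way from P to R.
So the given relations leave the order of R and P undetermined.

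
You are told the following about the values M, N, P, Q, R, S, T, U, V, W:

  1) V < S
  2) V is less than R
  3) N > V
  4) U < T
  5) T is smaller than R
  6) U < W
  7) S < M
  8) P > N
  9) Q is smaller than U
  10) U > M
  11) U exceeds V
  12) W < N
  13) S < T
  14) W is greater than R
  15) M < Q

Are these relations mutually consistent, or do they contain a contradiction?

Every relation is compatible with V < S < M < Q < U < T < R < W < N < P; the set is consistent.

consistent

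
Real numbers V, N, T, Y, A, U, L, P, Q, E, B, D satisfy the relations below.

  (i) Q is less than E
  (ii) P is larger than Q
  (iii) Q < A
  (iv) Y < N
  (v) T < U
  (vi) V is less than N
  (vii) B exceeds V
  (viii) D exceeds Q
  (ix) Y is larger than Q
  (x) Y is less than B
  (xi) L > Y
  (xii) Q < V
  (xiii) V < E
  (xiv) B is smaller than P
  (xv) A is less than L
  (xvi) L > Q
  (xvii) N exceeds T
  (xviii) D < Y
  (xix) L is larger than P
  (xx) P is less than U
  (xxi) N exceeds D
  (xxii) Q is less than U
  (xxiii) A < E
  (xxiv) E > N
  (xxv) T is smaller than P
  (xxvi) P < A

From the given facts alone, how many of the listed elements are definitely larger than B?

The elements the relations force above B are P, A, L, E, U — no chain reaches any other.
That is 5.

5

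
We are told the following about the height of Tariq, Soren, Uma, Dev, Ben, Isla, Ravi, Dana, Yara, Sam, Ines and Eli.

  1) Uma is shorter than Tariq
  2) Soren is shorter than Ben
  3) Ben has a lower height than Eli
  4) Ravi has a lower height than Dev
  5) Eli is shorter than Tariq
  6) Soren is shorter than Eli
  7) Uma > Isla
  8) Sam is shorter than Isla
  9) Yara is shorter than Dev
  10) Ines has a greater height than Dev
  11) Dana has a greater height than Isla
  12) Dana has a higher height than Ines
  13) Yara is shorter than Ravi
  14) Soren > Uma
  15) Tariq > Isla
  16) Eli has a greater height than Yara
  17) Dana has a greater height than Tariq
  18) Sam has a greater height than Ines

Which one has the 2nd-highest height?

The consecutive relations fix a unique order: Yara < Ravi < Dev < Ines < Sam < Isla < Uma < Soren < Ben < Eli < Tariq < Dana.
Counting 2 from the largest end gives Tariq.

Tariq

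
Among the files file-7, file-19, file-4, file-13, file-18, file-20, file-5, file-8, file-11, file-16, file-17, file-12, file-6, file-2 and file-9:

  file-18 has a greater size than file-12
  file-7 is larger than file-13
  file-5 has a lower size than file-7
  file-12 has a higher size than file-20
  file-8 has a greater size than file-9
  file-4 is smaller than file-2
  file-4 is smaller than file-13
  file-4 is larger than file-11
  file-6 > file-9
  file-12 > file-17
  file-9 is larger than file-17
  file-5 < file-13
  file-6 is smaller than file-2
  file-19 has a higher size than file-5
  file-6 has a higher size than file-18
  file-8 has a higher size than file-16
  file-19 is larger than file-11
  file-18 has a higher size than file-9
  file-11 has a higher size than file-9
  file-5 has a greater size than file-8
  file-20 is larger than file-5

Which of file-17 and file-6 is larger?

file-6

Link the given pairs in sequence: file-17 < file-9; file-9 < file-8; file-8 < file-5; file-5 < file-20; file-20 < file-12; file-12 < file-18; file-18 < file-6.
Together: file-17 < file-9 < file-8 < file-5 < file-20 < file-12 < file-18 < file-6.
So file-17 < file-6; file-6 is the larger of the two.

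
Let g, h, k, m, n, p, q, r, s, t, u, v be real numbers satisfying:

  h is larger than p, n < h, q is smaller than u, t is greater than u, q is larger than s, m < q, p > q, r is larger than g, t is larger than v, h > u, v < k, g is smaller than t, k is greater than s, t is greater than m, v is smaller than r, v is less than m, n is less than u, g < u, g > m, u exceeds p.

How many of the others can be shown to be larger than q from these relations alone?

4

The elements the relations force above q are p, u, t, h — no chain reaches any other.
That is 4.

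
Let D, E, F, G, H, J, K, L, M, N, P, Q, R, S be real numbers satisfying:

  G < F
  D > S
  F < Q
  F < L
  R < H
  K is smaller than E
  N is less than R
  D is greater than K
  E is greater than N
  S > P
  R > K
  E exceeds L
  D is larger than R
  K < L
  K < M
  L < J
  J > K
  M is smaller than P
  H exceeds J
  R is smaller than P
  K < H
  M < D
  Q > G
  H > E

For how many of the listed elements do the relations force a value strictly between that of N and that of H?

Chaining upward from N reaches: R, P, S, D, E.
Chaining downward from H reaches: K, G, F, L, R, E, J.
Strictly between N and H are those in both lists: R, E — 2 elements.

2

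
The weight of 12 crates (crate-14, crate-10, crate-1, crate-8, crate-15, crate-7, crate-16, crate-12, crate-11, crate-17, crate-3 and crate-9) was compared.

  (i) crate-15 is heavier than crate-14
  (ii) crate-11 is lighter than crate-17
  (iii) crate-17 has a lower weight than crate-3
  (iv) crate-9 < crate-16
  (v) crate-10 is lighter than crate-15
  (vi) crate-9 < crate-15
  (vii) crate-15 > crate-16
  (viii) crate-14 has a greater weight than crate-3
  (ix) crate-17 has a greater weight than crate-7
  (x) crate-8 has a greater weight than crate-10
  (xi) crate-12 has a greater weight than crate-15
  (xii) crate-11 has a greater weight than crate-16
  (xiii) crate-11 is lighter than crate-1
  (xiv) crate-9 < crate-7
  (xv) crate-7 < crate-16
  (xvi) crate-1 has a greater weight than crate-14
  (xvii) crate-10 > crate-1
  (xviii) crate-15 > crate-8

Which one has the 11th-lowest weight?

Piecing the relations together gives one ordering: crate-9 < crate-7 < crate-16 < crate-11 < crate-17 < crate-3 < crate-14 < crate-1 < crate-10 < crate-8 < crate-15 < crate-12.
The 11th smallest is crate-15.

crate-15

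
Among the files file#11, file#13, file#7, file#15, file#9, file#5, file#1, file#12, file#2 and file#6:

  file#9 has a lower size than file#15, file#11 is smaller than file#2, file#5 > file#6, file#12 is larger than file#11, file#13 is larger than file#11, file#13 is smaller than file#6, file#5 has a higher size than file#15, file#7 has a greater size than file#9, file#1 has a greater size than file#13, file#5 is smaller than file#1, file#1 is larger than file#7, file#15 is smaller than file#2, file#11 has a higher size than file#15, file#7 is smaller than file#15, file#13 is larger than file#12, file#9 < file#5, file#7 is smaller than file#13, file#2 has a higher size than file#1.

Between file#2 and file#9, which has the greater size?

Following the relations from file#9: file#9 < file#7 < file#15 < file#11 < file#12 < file#13 < file#6 < file#5 < file#1 < file#2.
So file#9 < file#2; file#2 is the larger of the two.

file#2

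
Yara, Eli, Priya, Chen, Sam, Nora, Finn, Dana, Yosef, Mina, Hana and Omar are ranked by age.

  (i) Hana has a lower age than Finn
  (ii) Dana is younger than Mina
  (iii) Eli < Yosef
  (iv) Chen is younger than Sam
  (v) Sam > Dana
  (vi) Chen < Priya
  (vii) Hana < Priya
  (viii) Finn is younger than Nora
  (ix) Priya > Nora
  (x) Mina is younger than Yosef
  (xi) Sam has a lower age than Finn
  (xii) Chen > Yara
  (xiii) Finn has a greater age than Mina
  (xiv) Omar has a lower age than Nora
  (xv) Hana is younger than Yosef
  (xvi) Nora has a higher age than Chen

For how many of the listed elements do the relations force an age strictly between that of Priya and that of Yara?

4

Chaining upward from Yara reaches: Chen, Sam, Finn, Nora.
Chaining downward from Priya reaches: Dana, Mina, Omar, Hana, Chen, Sam, Finn, Nora.
Strictly between Yara and Priya are those in both lists: Chen, Sam, Finn, Nora — 4 elements.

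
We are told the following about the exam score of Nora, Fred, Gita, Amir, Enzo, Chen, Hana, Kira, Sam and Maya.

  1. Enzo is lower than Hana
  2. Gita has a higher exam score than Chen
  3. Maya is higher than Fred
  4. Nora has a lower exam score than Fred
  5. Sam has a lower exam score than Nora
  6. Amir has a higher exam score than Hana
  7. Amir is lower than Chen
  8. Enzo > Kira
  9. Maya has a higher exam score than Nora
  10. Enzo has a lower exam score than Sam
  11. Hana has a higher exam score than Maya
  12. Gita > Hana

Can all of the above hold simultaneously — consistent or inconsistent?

The single ordering Kira < Enzo < Sam < Nora < Fred < Maya < Hana < Amir < Chen < Gita satisfies every listed relation, so no contradiction arises.

consistent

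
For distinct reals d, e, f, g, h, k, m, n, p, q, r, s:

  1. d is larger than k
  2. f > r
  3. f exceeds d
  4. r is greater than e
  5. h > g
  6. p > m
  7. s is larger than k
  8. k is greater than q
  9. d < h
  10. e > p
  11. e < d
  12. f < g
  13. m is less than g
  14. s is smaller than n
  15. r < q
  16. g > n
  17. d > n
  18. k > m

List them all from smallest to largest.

m < p < e < r < q < k < s < n < d < f < g < h

Nothing is placed below m, so it is least; from there m < p; p < e; e < r; r < q; q < k; k < s; s < n; n < d; d < f; f < g; g < h, each given directly.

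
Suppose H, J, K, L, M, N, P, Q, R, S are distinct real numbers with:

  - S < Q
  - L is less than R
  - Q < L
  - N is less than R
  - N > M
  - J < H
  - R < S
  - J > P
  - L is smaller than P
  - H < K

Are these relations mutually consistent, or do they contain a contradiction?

inconsistent

We have L < R stated directly, yet also R < S < Q < L by chaining the others — so R < L. Contradiction.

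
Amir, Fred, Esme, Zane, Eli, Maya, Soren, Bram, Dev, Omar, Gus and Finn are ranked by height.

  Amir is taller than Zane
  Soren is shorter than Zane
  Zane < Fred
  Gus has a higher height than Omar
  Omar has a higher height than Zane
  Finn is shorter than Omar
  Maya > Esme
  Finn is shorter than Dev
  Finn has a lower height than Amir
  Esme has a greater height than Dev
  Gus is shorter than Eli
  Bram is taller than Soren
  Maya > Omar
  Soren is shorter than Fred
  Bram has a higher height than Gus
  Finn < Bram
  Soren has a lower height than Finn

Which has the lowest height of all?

Soren

Chaining upward from Soren: directly above it, Zane, Finn, Bram, Fred; then Omar, Dev, Amir; then Gus, Esme, Maya; then Eli.
That covers every other element, and nothing is given below Soren, so Soren is the lowest height.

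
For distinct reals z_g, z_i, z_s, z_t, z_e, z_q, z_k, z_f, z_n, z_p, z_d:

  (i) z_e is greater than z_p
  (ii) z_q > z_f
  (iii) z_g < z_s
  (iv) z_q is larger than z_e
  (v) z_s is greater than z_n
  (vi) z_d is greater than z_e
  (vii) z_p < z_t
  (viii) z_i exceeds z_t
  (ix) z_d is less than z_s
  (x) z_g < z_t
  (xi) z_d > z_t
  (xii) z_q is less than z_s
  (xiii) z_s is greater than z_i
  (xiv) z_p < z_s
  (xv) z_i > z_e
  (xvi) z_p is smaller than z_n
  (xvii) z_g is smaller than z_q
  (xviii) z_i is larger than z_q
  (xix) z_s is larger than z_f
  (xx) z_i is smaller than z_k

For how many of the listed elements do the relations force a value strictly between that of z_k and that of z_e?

2

Chaining upward from z_e reaches: z_d, z_q, z_i, z_s.
Chaining downward from z_k reaches: z_p, z_g, z_t, z_f, z_q, z_i.
Strictly between z_e and z_k are those in both lists: z_q, z_i — 2 elements.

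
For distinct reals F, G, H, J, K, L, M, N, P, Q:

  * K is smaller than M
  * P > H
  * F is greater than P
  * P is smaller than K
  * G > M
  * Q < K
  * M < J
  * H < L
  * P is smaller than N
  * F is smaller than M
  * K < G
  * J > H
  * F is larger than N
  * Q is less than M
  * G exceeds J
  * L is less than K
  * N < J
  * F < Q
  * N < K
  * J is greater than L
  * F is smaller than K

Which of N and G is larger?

G

Following the relations from N: N < F < Q < K < M < J < G.
So N < G; G is the larger of the two.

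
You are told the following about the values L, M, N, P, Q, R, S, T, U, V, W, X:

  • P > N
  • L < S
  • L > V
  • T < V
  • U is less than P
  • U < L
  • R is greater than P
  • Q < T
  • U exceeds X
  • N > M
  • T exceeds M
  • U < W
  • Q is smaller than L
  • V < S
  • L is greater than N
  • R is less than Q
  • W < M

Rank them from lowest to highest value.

The consecutive links are each given: X < U; U < W; W < M; M < N; N < P; P < R; R < Q; Q < T; T < V; V < L; L < S.

X < U < W < M < N < P < R < Q < T < V < L < S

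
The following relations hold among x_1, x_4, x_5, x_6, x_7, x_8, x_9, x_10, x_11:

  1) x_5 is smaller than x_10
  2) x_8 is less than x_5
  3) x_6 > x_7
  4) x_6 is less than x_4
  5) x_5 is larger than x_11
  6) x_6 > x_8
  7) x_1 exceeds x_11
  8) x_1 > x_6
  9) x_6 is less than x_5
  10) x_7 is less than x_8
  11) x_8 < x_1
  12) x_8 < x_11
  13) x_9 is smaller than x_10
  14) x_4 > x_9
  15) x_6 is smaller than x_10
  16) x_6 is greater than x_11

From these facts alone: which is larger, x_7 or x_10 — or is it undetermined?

x_10

x_7 < x_8 < x_6 < x_5 < x_10, by transitivity through x_8, x_6, x_5.
So x_10 is larger.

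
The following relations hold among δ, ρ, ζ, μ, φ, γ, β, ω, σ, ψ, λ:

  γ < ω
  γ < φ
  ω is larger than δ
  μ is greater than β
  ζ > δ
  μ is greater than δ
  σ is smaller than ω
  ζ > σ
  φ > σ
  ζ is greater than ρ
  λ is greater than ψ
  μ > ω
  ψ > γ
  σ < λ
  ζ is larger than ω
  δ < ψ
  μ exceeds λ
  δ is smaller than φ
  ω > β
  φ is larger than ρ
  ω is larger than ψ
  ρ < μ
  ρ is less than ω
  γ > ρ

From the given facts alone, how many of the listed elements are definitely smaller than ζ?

Directly below ζ: ρ, σ, δ, ω.
One step further: γ, β, ψ (7 so far).
No other element is forced below ζ by the given relations, so the count is 7.

7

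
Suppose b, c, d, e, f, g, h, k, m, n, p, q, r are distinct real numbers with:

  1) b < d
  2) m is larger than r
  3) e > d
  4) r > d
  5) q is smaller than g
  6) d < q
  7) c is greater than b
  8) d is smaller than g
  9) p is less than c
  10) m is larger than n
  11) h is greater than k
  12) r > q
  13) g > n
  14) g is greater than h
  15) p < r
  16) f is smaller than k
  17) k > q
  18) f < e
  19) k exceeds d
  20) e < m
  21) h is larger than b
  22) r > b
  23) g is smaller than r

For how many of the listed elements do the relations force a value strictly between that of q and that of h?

The relations place q below h. An element lies strictly between them when it is forced above q and also forced below h.
Above q: {k, g, r, m}. Below h: {b, f, d, k}.
Intersection: {k} — 1.

1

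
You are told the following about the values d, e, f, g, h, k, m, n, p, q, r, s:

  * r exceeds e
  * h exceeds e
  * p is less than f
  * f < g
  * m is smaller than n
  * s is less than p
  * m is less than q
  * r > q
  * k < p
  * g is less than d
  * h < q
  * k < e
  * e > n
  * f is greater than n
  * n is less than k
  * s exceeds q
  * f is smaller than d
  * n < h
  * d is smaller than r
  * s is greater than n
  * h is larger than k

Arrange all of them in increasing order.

m < n < k < e < h < q < s < p < f < g < d < r

Each adjacent pair is fixed by a given relation: m < n; n < k; k < e; e < h; h < q; q < s; s < p; p < f; f < g; g < d; d < r. Chaining them end to end gives the full order.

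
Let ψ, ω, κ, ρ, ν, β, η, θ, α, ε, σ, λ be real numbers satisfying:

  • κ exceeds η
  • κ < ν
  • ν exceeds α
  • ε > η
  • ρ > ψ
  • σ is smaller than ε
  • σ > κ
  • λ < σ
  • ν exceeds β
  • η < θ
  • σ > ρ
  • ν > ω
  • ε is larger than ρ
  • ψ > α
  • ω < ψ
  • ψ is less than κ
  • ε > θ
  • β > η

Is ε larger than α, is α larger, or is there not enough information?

Following the relations from α: α < ψ < ρ < σ < ε.
So ε is larger.

ε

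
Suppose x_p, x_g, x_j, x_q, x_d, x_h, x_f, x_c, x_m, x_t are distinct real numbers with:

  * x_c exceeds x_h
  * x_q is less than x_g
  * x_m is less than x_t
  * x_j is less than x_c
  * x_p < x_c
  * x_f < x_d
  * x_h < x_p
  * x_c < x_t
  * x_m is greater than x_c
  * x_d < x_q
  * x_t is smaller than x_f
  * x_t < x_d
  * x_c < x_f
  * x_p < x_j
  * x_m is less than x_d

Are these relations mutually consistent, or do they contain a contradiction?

The single ordering x_h < x_p < x_j < x_c < x_m < x_t < x_f < x_d < x_q < x_g satisfies every listed relation, so no contradiction arises.

consistent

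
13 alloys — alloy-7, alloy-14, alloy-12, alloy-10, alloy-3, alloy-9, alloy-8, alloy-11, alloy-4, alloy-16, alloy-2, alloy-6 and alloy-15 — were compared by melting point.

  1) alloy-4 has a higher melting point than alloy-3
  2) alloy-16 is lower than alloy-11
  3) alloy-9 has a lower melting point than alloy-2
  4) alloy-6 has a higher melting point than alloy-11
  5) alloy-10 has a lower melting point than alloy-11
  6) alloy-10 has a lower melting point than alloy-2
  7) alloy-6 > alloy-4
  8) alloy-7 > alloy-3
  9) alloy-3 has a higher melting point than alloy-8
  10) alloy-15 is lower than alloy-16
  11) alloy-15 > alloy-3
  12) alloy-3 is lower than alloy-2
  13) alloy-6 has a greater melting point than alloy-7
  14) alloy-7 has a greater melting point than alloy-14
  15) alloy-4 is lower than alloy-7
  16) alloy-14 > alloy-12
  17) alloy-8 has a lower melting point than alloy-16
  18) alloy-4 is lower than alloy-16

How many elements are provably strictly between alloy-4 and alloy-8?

Chaining upward from alloy-8 reaches: alloy-3, alloy-15, alloy-16, alloy-7, alloy-2, alloy-11, alloy-6.
Chaining downward from alloy-4 reaches: alloy-3.
Strictly between alloy-8 and alloy-4 are those in both lists: alloy-3 — 1 element.

1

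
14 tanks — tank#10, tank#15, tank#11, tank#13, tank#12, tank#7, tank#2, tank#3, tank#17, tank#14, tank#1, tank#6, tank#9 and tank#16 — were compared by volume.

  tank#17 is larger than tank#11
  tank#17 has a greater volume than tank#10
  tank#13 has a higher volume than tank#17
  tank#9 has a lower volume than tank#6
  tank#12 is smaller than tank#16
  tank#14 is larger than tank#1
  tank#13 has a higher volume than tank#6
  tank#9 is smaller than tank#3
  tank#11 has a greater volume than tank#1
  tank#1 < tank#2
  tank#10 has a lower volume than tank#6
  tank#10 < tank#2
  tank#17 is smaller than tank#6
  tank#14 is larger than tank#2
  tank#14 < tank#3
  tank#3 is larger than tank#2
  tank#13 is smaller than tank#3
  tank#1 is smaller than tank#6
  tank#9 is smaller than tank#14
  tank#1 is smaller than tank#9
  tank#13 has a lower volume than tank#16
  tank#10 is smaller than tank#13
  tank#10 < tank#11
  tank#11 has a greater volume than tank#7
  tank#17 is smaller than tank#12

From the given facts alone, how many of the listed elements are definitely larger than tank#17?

5

The elements the relations force above tank#17 are tank#12, tank#6, tank#13, tank#3, tank#16 — no chain reaches any other.
That is 5.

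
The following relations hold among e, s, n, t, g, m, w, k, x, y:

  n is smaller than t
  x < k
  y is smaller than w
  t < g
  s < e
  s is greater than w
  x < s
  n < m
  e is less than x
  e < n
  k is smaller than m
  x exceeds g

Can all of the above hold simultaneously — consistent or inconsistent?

inconsistent

Chaining the given relations yields s < e < n < t < g < x, so s < x. But one relation states x < s. These cannot both hold.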